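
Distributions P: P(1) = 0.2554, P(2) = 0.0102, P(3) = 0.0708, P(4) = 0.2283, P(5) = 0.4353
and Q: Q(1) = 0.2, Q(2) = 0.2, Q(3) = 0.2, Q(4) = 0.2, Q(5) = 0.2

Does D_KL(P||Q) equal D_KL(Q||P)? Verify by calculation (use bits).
D_KL(P||Q) = 0.4722 bits, D_KL(Q||P) = 0.8252 bits. No — D_KL(P||Q) ≠ D_KL(Q||P) for this pair.

D_KL(P||Q) = Σ P(x) log₂(P(x)/Q(x))

Computing term by term:
  P(1)·log₂(P(1)/Q(1)) = 0.2554·log₂(0.2554/0.2) = 0.09009
  P(2)·log₂(P(2)/Q(2)) = 0.0102·log₂(0.0102/0.2) = -0.04379
  P(3)·log₂(P(3)/Q(3)) = 0.0708·log₂(0.0708/0.2) = -0.10607
  P(4)·log₂(P(4)/Q(4)) = 0.2283·log₂(0.2283/0.2) = 0.04359
  P(5)·log₂(P(5)/Q(5)) = 0.4353·log₂(0.4353/0.2) = 0.48841

D_KL(P||Q) = 0.09009 - 0.04379 - 0.10607 + 0.04359 + 0.48841 = 0.47223 ≈ 0.4722 bits

D_KL(Q||P) = Σ Q(x) log₂(Q(x)/P(x))

Computing term by term:
  Q(1)·log₂(Q(1)/P(1)) = 0.2·log₂(0.2/0.2554) = -0.07055
  Q(2)·log₂(Q(2)/P(2)) = 0.2·log₂(0.2/0.0102) = 0.85867
  Q(3)·log₂(Q(3)/P(3)) = 0.2·log₂(0.2/0.0708) = 0.29964
  Q(4)·log₂(Q(4)/P(4)) = 0.2·log₂(0.2/0.2283) = -0.03819
  Q(5)·log₂(Q(5)/P(5)) = 0.2·log₂(0.2/0.4353) = -0.22440

D_KL(Q||P) = -0.07055 + 0.85867 + 0.29964 - 0.03819 - 0.22440 = 0.82517 ≈ 0.8252 bits

These are NOT equal (difference: 0.3530 bits). KL divergence is asymmetric: D_KL(P||Q) ≠ D_KL(Q||P) in general.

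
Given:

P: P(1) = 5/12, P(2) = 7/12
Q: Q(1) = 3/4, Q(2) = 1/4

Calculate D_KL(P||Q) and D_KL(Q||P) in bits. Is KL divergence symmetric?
D_KL(P||Q) = 0.3597 bits, D_KL(Q||P) = 0.3304 bits. No, KL divergence is not symmetric.

D_KL(P||Q) = Σ P(x) log₂(P(x)/Q(x))

Computing term by term:
  P(1)·log₂(P(1)/Q(1)) = (5/12)·log₂((5/12)/(3/4)) = -0.35333
  P(2)·log₂(P(2)/Q(2)) = (7/12)·log₂((7/12)/(1/4)) = 0.71306

D_KL(P||Q) = -0.35333 + 0.71306 = 0.35973 ≈ 0.3597 bits

D_KL(Q||P) = Σ Q(x) log₂(Q(x)/P(x))

Computing term by term:
  Q(1)·log₂(Q(1)/P(1)) = (3/4)·log₂((3/4)/(5/12)) = 0.63600
  Q(2)·log₂(Q(2)/P(2)) = (1/4)·log₂((1/4)/(7/12)) = -0.30560

D_KL(Q||P) = 0.63600 - 0.30560 = 0.33040 ≈ 0.3304 bits

These are NOT equal (difference: 0.0293 bits). KL divergence is asymmetric: D_KL(P||Q) ≠ D_KL(Q||P) in general.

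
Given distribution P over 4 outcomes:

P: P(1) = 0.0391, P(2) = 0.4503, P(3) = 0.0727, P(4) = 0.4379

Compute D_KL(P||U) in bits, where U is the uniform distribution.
0.5022 bits

U(i) = 1/4 for all i

D_KL(P||U) = Σ P(x) log₂(P(x) / (1/4))
           = Σ P(x) log₂(P(x)) + log₂(4)
           = log₂(4) - H(P)

H(P) = -Σ P(x) log₂(P(x)):
  -P(1)·log₂(P(1)) = -(0.0391)·log₂(0.0391) = 0.18286
  -P(2)·log₂(P(2)) = -(0.4503)·log₂(0.4503) = 0.51831
  -P(3)·log₂(P(3)) = -(0.0727)·log₂(0.0727) = 0.27494
  -P(4)·log₂(P(4)) = -(0.4379)·log₂(0.4379) = 0.52168
H(P) = 0.18286 + 0.51831 + 0.27494 + 0.52168 = 1.49779 bits

log₂(4) = 2.00000 bits

D_KL(P||U) = 2.00000 - 1.49779 = 0.50221 ≈ 0.5022 bits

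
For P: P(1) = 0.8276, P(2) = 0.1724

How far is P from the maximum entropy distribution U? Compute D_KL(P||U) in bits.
0.3368 bits

U(i) = 1/2 for all i

D_KL(P||U) = Σ P(x) log₂(P(x) / (1/2))
           = Σ P(x) log₂(P(x)) + log₂(2)
           = log₂(2) - H(P)

H(P) = -Σ P(x) log₂(P(x)):
  -P(1)·log₂(P(1)) = -(0.8276)·log₂(0.8276) = 0.22593
  -P(2)·log₂(P(2)) = -(0.1724)·log₂(0.1724) = 0.43724
H(P) = 0.22593 + 0.43724 = 0.66317 bits

log₂(2) = 1.00000 bits

D_KL(P||U) = 1.00000 - 0.66317 = 0.33683 ≈ 0.3368 bits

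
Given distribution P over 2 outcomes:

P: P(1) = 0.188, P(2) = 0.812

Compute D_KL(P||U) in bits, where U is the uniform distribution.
0.3027 bits

U(i) = 1/2 for all i

D_KL(P||U) = Σ P(x) log₂(P(x) / (1/2))
           = Σ P(x) log₂(P(x)) + log₂(2)
           = log₂(2) - H(P)

H(P) = -Σ P(x) log₂(P(x)):
  -P(1)·log₂(P(1)) = -(0.188)·log₂(0.188) = 0.45330
  -P(2)·log₂(P(2)) = -(0.812)·log₂(0.812) = 0.24396
H(P) = 0.45330 + 0.24396 = 0.69726 bits

log₂(2) = 1.00000 bits

D_KL(P||U) = 1.00000 - 0.69726 = 0.30274 ≈ 0.3027 bits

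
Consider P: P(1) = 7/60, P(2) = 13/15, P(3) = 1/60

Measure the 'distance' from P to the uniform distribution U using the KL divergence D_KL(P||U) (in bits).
0.9460 bits

U(i) = 1/3 for all i

D_KL(P||U) = Σ P(x) log₂(P(x) / (1/3))
           = Σ P(x) log₂(P(x)) + log₂(3)
           = log₂(3) - H(P)

H(P) = -Σ P(x) log₂(P(x)):
  -P(1)·log₂(P(1)) = -(7/60)·log₂(7/60) = 0.36161
  -P(2)·log₂(P(2)) = -(13/15)·log₂(13/15) = 0.17892
  -P(3)·log₂(P(3)) = -(1/60)·log₂(1/60) = 0.09845
H(P) = 0.36161 + 0.17892 + 0.09845 = 0.63898 bits

log₂(3) = 1.58496 bits

D_KL(P||U) = 1.58496 - 0.63898 = 0.94598 ≈ 0.9460 bits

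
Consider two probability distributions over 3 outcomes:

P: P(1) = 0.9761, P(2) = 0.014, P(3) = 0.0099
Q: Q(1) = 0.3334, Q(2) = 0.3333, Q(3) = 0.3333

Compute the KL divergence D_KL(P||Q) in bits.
1.3985 bits

D_KL(P||Q) = Σ P(x) log₂(P(x)/Q(x))

Computing term by term:
  P(1)·log₂(P(1)/Q(1)) = 0.9761·log₂(0.9761/0.3334) = 1.51274
  P(2)·log₂(P(2)/Q(2)) = 0.014·log₂(0.014/0.3333) = -0.06403
  P(3)·log₂(P(3)/Q(3)) = 0.0099·log₂(0.0099/0.3333) = -0.05023

D_KL(P||Q) = 1.51274 - 0.06403 - 0.05023 = 1.39848 ≈ 1.3985 bits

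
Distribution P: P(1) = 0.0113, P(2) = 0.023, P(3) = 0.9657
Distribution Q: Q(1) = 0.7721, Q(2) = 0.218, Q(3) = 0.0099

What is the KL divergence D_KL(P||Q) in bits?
6.2379 bits

D_KL(P||Q) = Σ P(x) log₂(P(x)/Q(x))

Computing term by term:
  P(1)·log₂(P(1)/Q(1)) = 0.0113·log₂(0.0113/0.7721) = -0.06887
  P(2)·log₂(P(2)/Q(2)) = 0.023·log₂(0.023/0.218) = -0.07463
  P(3)·log₂(P(3)/Q(3)) = 0.9657·log₂(0.9657/0.0099) = 6.38135

D_KL(P||Q) = -0.06887 - 0.07463 + 6.38135 = 6.23785 ≈ 6.2379 bits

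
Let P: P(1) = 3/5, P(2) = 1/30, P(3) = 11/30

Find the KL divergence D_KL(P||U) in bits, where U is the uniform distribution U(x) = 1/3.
0.4485 bits

U(i) = 1/3 for all i

D_KL(P||U) = Σ P(x) log₂(P(x) / (1/3))
           = Σ P(x) log₂(P(x)) + log₂(3)
           = log₂(3) - H(P)

H(P) = -Σ P(x) log₂(P(x)):
  -P(1)·log₂(P(1)) = -(3/5)·log₂(3/5) = 0.44218
  -P(2)·log₂(P(2)) = -(1/30)·log₂(1/30) = 0.16356
  -P(3)·log₂(P(3)) = -(11/30)·log₂(11/30) = 0.53073
H(P) = 0.44218 + 0.16356 + 0.53073 = 1.13647 bits

log₂(3) = 1.58496 bits

D_KL(P||U) = 1.58496 - 1.13647 = 0.44849 ≈ 0.4485 bits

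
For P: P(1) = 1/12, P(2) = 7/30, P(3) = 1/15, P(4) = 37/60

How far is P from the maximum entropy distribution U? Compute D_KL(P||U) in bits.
0.5208 bits

U(i) = 1/4 for all i

D_KL(P||U) = Σ P(x) log₂(P(x) / (1/4))
           = Σ P(x) log₂(P(x)) + log₂(4)
           = log₂(4) - H(P)

H(P) = -Σ P(x) log₂(P(x)):
  -P(1)·log₂(P(1)) = -(1/12)·log₂(1/12) = 0.29875
  -P(2)·log₂(P(2)) = -(7/30)·log₂(7/30) = 0.48989
  -P(3)·log₂(P(3)) = -(1/15)·log₂(1/15) = 0.26046
  -P(4)·log₂(P(4)) = -(37/60)·log₂(37/60) = 0.43009
H(P) = 0.29875 + 0.48989 + 0.26046 + 0.43009 = 1.47919 bits

log₂(4) = 2.00000 bits

D_KL(P||U) = 2.00000 - 1.47919 = 0.52081 ≈ 0.5208 bits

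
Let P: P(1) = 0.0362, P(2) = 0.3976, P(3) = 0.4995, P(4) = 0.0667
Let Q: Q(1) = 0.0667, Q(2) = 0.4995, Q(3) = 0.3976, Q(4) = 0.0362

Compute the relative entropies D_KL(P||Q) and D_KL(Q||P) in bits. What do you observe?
D_KL(P||Q) = 0.0604 bits, D_KL(Q||P) = 0.0604 bits. The two directions give the same value here, because Q is a self-inverse relabeling of P; in general KL divergence is asymmetric.

D_KL(P||Q) = Σ P(x) log₂(P(x)/Q(x))

Computing term by term:
  P(1)·log₂(P(1)/Q(1)) = 0.0362·log₂(0.0362/0.0667) = -0.03192
  P(2)·log₂(P(2)/Q(2)) = 0.3976·log₂(0.3976/0.4995) = -0.13088
  P(3)·log₂(P(3)/Q(3)) = 0.4995·log₂(0.4995/0.3976) = 0.16442
  P(4)·log₂(P(4)/Q(4)) = 0.0667·log₂(0.0667/0.0362) = 0.05881

D_KL(P||Q) = -0.03192 - 0.13088 + 0.16442 + 0.05881 = 0.06043 ≈ 0.0604 bits

D_KL(Q||P) = Σ Q(x) log₂(Q(x)/P(x))

Computing term by term:
  Q(1)·log₂(Q(1)/P(1)) = 0.0667·log₂(0.0667/0.0362) = 0.05881
  Q(2)·log₂(Q(2)/P(2)) = 0.4995·log₂(0.4995/0.3976) = 0.16442
  Q(3)·log₂(Q(3)/P(3)) = 0.3976·log₂(0.3976/0.4995) = -0.13088
  Q(4)·log₂(Q(4)/P(4)) = 0.0362·log₂(0.0362/0.0667) = -0.03192

D_KL(Q||P) = 0.05881 + 0.16442 - 0.13088 - 0.03192 = 0.06043 ≈ 0.0604 bits

These ARE equal here. Q is P with outcomes relabeled (Q(1) = P(4), Q(2) = P(3), Q(3) = P(2), Q(4) = P(1)) by a relabeling that is its own inverse, so the two sums contain exactly the same terms in a different order. This is a special case — KL divergence is not symmetric in general: D_KL(P||Q) ≠ D_KL(Q||P) for most P, Q.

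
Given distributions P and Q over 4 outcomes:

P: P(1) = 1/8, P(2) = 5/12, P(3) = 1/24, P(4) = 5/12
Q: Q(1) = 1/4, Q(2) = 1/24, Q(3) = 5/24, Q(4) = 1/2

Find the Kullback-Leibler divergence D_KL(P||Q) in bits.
1.0528 bits

D_KL(P||Q) = Σ P(x) log₂(P(x)/Q(x))

Computing term by term:
  P(1)·log₂(P(1)/Q(1)) = (1/8)·log₂((1/8)/(1/4)) = -0.12500
  P(2)·log₂(P(2)/Q(2)) = (5/12)·log₂((5/12)/(1/24)) = 1.38414
  P(3)·log₂(P(3)/Q(3)) = (1/24)·log₂((1/24)/(5/24)) = -0.09675
  P(4)·log₂(P(4)/Q(4)) = (5/12)·log₂((5/12)/(1/2)) = -0.10960

D_KL(P||Q) = -0.12500 + 1.38414 - 0.09675 - 0.10960 = 1.05279 ≈ 1.0528 bits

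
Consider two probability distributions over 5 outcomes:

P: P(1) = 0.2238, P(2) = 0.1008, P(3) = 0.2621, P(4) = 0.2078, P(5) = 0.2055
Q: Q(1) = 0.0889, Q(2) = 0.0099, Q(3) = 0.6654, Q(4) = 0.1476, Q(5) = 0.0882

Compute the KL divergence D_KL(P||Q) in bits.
0.6366 bits

D_KL(P||Q) = Σ P(x) log₂(P(x)/Q(x))

Computing term by term:
  P(1)·log₂(P(1)/Q(1)) = 0.2238·log₂(0.2238/0.0889) = 0.29809
  P(2)·log₂(P(2)/Q(2)) = 0.1008·log₂(0.1008/0.0099) = 0.33747
  P(3)·log₂(P(3)/Q(3)) = 0.2621·log₂(0.2621/0.6654) = -0.35229
  P(4)·log₂(P(4)/Q(4)) = 0.2078·log₂(0.2078/0.1476) = 0.10255
  P(5)·log₂(P(5)/Q(5)) = 0.2055·log₂(0.2055/0.0882) = 0.25077

D_KL(P||Q) = 0.29809 + 0.33747 - 0.35229 + 0.10255 + 0.25077 = 0.63659 ≈ 0.6366 bits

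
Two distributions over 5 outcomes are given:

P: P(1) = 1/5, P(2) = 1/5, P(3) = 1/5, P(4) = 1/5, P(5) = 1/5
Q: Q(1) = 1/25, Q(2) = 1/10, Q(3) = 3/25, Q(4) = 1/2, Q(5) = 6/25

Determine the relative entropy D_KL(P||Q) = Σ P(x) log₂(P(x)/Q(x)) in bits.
0.4948 bits

D_KL(P||Q) = Σ P(x) log₂(P(x)/Q(x))

Computing term by term:
  P(1)·log₂(P(1)/Q(1)) = (1/5)·log₂((1/5)/(1/25)) = 0.46439
  P(2)·log₂(P(2)/Q(2)) = (1/5)·log₂((1/5)/(1/10)) = 0.20000
  P(3)·log₂(P(3)/Q(3)) = (1/5)·log₂((1/5)/(3/25)) = 0.14739
  P(4)·log₂(P(4)/Q(4)) = (1/5)·log₂((1/5)/(1/2)) = -0.26439
  P(5)·log₂(P(5)/Q(5)) = (1/5)·log₂((1/5)/(6/25)) = -0.05261

D_KL(P||Q) = 0.46439 + 0.20000 + 0.14739 - 0.26439 - 0.05261 = 0.49478 ≈ 0.4948 bits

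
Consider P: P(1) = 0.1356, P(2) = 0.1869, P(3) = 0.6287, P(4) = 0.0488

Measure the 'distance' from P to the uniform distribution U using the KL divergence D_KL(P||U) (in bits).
0.5233 bits

U(i) = 1/4 for all i

D_KL(P||U) = Σ P(x) log₂(P(x) / (1/4))
           = Σ P(x) log₂(P(x)) + log₂(4)
           = log₂(4) - H(P)

H(P) = -Σ P(x) log₂(P(x)):
  -P(1)·log₂(P(1)) = -(0.1356)·log₂(0.1356) = 0.39088
  -P(2)·log₂(P(2)) = -(0.1869)·log₂(0.1869) = 0.45223
  -P(3)·log₂(P(3)) = -(0.6287)·log₂(0.6287) = 0.42095
  -P(4)·log₂(P(4)) = -(0.0488)·log₂(0.0488) = 0.21262
H(P) = 0.39088 + 0.45223 + 0.42095 + 0.21262 = 1.47668 bits

log₂(4) = 2.00000 bits

D_KL(P||U) = 2.00000 - 1.47668 = 0.52332 ≈ 0.5233 bits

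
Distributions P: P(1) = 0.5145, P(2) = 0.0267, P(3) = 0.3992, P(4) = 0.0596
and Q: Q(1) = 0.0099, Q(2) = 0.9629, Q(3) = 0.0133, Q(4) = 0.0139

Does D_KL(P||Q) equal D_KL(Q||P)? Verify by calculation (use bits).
D_KL(P||Q) = 4.8786 bits, D_KL(Q||P) = 4.8297 bits. No — D_KL(P||Q) ≠ D_KL(Q||P) for this pair.

D_KL(P||Q) = Σ P(x) log₂(P(x)/Q(x))

Computing term by term:
  P(1)·log₂(P(1)/Q(1)) = 0.5145·log₂(0.5145/0.0099) = 2.93244
  P(2)·log₂(P(2)/Q(2)) = 0.0267·log₂(0.0267/0.9629) = -0.13811
  P(3)·log₂(P(3)/Q(3)) = 0.3992·log₂(0.3992/0.0133) = 1.95912
  P(4)·log₂(P(4)/Q(4)) = 0.0596·log₂(0.0596/0.0139) = 0.12517

D_KL(P||Q) = 2.93244 - 0.13811 + 1.95912 + 0.12517 = 4.87862 ≈ 4.8786 bits

D_KL(Q||P) = Σ Q(x) log₂(Q(x)/P(x))

Computing term by term:
  Q(1)·log₂(Q(1)/P(1)) = 0.0099·log₂(0.0099/0.5145) = -0.05643
  Q(2)·log₂(Q(2)/P(2)) = 0.9629·log₂(0.9629/0.0267) = 4.98058
  Q(3)·log₂(Q(3)/P(3)) = 0.0133·log₂(0.0133/0.3992) = -0.06527
  Q(4)·log₂(Q(4)/P(4)) = 0.0139·log₂(0.0139/0.0596) = -0.02919

D_KL(Q||P) = -0.05643 + 4.98058 - 0.06527 - 0.02919 = 4.82969 ≈ 4.8297 bits

These are NOT equal (difference: 0.0489 bits). KL divergence is asymmetric: D_KL(P||Q) ≠ D_KL(Q||P) in general.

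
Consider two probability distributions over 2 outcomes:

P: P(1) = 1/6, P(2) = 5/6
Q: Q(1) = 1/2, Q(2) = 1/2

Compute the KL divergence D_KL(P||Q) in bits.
0.3500 bits

D_KL(P||Q) = Σ P(x) log₂(P(x)/Q(x))

Computing term by term:
  P(1)·log₂(P(1)/Q(1)) = (1/6)·log₂((1/6)/(1/2)) = -0.26416
  P(2)·log₂(P(2)/Q(2)) = (5/6)·log₂((5/6)/(1/2)) = 0.61414

D_KL(P||Q) = -0.26416 + 0.61414 = 0.34998 ≈ 0.3500 bits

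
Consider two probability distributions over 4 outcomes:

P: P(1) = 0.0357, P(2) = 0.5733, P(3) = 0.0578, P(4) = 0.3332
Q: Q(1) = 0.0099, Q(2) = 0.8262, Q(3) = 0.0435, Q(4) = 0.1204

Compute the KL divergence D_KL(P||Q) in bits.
0.2768 bits

D_KL(P||Q) = Σ P(x) log₂(P(x)/Q(x))

Computing term by term:
  P(1)·log₂(P(1)/Q(1)) = 0.0357·log₂(0.0357/0.0099) = 0.06606
  P(2)·log₂(P(2)/Q(2)) = 0.5733·log₂(0.5733/0.8262) = -0.30224
  P(3)·log₂(P(3)/Q(3)) = 0.0578·log₂(0.0578/0.0435) = 0.02370
  P(4)·log₂(P(4)/Q(4)) = 0.3332·log₂(0.3332/0.1204) = 0.48932

D_KL(P||Q) = 0.06606 - 0.30224 + 0.02370 + 0.48932 = 0.27684 ≈ 0.2768 bits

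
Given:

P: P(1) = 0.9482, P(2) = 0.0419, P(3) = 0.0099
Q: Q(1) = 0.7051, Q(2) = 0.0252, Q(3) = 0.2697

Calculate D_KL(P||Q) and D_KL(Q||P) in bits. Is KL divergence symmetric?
D_KL(P||Q) = 0.3888 bits, D_KL(Q||P) = 0.9661 bits. No, KL divergence is not symmetric.

D_KL(P||Q) = Σ P(x) log₂(P(x)/Q(x))

Computing term by term:
  P(1)·log₂(P(1)/Q(1)) = 0.9482·log₂(0.9482/0.7051) = 0.40523
  P(2)·log₂(P(2)/Q(2)) = 0.0419·log₂(0.0419/0.0252) = 0.03073
  P(3)·log₂(P(3)/Q(3)) = 0.0099·log₂(0.0099/0.2697) = -0.04720

D_KL(P||Q) = 0.40523 + 0.03073 - 0.04720 = 0.38876 ≈ 0.3888 bits

D_KL(Q||P) = Σ Q(x) log₂(Q(x)/P(x))

Computing term by term:
  Q(1)·log₂(Q(1)/P(1)) = 0.7051·log₂(0.7051/0.9482) = -0.30133
  Q(2)·log₂(Q(2)/P(2)) = 0.0252·log₂(0.0252/0.0419) = -0.01848
  Q(3)·log₂(Q(3)/P(3)) = 0.2697·log₂(0.2697/0.0099) = 1.28587

D_KL(Q||P) = -0.30133 - 0.01848 + 1.28587 = 0.96606 ≈ 0.9661 bits

These are NOT equal (difference: 0.5773 bits). KL divergence is asymmetric: D_KL(P||Q) ≠ D_KL(Q||P) in general.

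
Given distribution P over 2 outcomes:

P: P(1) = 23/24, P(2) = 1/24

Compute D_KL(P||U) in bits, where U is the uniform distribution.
0.7501 bits

U(i) = 1/2 for all i

D_KL(P||U) = Σ P(x) log₂(P(x) / (1/2))
           = Σ P(x) log₂(P(x)) + log₂(2)
           = log₂(2) - H(P)

H(P) = -Σ P(x) log₂(P(x)):
  -P(1)·log₂(P(1)) = -(23/24)·log₂(23/24) = 0.05884
  -P(2)·log₂(P(2)) = -(1/24)·log₂(1/24) = 0.19104
H(P) = 0.05884 + 0.19104 = 0.24988 bits

log₂(2) = 1.00000 bits

D_KL(P||U) = 1.00000 - 0.24988 = 0.75012 ≈ 0.7501 bits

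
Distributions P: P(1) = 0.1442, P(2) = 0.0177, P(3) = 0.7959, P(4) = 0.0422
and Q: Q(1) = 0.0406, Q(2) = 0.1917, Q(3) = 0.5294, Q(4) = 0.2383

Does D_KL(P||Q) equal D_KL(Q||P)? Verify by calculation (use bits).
D_KL(P||Q) = 0.5656 bits, D_KL(Q||P) = 0.8684 bits. No — D_KL(P||Q) ≠ D_KL(Q||P) for this pair.

D_KL(P||Q) = Σ P(x) log₂(P(x)/Q(x))

Computing term by term:
  P(1)·log₂(P(1)/Q(1)) = 0.1442·log₂(0.1442/0.0406) = 0.26367
  P(2)·log₂(P(2)/Q(2)) = 0.0177·log₂(0.0177/0.1917) = -0.06084
  P(3)·log₂(P(3)/Q(3)) = 0.7959·log₂(0.7959/0.5294) = 0.46817
  P(4)·log₂(P(4)/Q(4)) = 0.0422·log₂(0.0422/0.2383) = -0.10539

D_KL(P||Q) = 0.26367 - 0.06084 + 0.46817 - 0.10539 = 0.56561 ≈ 0.5656 bits

D_KL(Q||P) = Σ Q(x) log₂(Q(x)/P(x))

Computing term by term:
  Q(1)·log₂(Q(1)/P(1)) = 0.0406·log₂(0.0406/0.1442) = -0.07424
  Q(2)·log₂(Q(2)/P(2)) = 0.1917·log₂(0.1917/0.0177) = 0.65888
  Q(3)·log₂(Q(3)/P(3)) = 0.5294·log₂(0.5294/0.7959) = -0.31141
  Q(4)·log₂(Q(4)/P(4)) = 0.2383·log₂(0.2383/0.0422) = 0.59515

D_KL(Q||P) = -0.07424 + 0.65888 - 0.31141 + 0.59515 = 0.86838 ≈ 0.8684 bits

These are NOT equal (difference: 0.3028 bits). KL divergence is asymmetric: D_KL(P||Q) ≠ D_KL(Q||P) in general.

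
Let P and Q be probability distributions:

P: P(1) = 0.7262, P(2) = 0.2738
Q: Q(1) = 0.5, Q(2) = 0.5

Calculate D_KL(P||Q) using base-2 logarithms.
0.1531 bits

D_KL(P||Q) = Σ P(x) log₂(P(x)/Q(x))

Computing term by term:
  P(1)·log₂(P(1)/Q(1)) = 0.7262·log₂(0.7262/0.5) = 0.39101
  P(2)·log₂(P(2)/Q(2)) = 0.2738·log₂(0.2738/0.5) = -0.23788

D_KL(P||Q) = 0.39101 - 0.23788 = 0.15313 ≈ 0.1531 bits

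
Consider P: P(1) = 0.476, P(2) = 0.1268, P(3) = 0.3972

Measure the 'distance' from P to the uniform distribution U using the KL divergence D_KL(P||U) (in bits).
0.1683 bits

U(i) = 1/3 for all i

D_KL(P||U) = Σ P(x) log₂(P(x) / (1/3))
           = Σ P(x) log₂(P(x)) + log₂(3)
           = log₂(3) - H(P)

H(P) = -Σ P(x) log₂(P(x)):
  -P(1)·log₂(P(1)) = -(0.476)·log₂(0.476) = 0.50978
  -P(2)·log₂(P(2)) = -(0.1268)·log₂(0.1268) = 0.37778
  -P(3)·log₂(P(3)) = -(0.3972)·log₂(0.3972) = 0.52910
H(P) = 0.50978 + 0.37778 + 0.52910 = 1.41666 bits

log₂(3) = 1.58496 bits

D_KL(P||U) = 1.58496 - 1.41666 = 0.16830 ≈ 0.1683 bits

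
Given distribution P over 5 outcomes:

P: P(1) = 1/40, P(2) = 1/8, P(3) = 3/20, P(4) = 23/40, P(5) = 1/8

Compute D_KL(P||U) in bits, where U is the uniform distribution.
0.5693 bits

U(i) = 1/5 for all i

D_KL(P||U) = Σ P(x) log₂(P(x) / (1/5))
           = Σ P(x) log₂(P(x)) + log₂(5)
           = log₂(5) - H(P)

H(P) = -Σ P(x) log₂(P(x)):
  -P(1)·log₂(P(1)) = -(1/40)·log₂(1/40) = 0.13305
  -P(2)·log₂(P(2)) = -(1/8)·log₂(1/8) = 0.37500
  -P(3)·log₂(P(3)) = -(3/20)·log₂(3/20) = 0.41054
  -P(4)·log₂(P(4)) = -(23/40)·log₂(23/40) = 0.45906
  -P(5)·log₂(P(5)) = -(1/8)·log₂(1/8) = 0.37500
H(P) = 0.13305 + 0.37500 + 0.41054 + 0.45906 + 0.37500 = 1.75265 bits

log₂(5) = 2.32193 bits

D_KL(P||U) = 2.32193 - 1.75265 = 0.56928 ≈ 0.5693 bits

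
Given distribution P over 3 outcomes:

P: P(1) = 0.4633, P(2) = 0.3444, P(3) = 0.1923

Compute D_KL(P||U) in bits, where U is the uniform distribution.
0.0837 bits

U(i) = 1/3 for all i

D_KL(P||U) = Σ P(x) log₂(P(x) / (1/3))
           = Σ P(x) log₂(P(x)) + log₂(3)
           = log₂(3) - H(P)

H(P) = -Σ P(x) log₂(P(x)):
  -P(1)·log₂(P(1)) = -(0.4633)·log₂(0.4633) = 0.51425
  -P(2)·log₂(P(2)) = -(0.3444)·log₂(0.3444) = 0.52963
  -P(3)·log₂(P(3)) = -(0.1923)·log₂(0.1923) = 0.45740
H(P) = 0.51425 + 0.52963 + 0.45740 = 1.50128 bits

log₂(3) = 1.58496 bits

D_KL(P||U) = 1.58496 - 1.50128 = 0.08368 ≈ 0.0837 bits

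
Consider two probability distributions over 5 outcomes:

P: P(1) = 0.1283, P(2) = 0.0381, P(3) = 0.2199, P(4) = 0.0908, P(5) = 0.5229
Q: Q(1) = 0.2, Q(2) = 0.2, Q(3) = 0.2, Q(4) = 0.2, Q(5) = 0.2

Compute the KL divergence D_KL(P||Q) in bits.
0.4784 bits

D_KL(P||Q) = Σ P(x) log₂(P(x)/Q(x))

Computing term by term:
  P(1)·log₂(P(1)/Q(1)) = 0.1283·log₂(0.1283/0.2) = -0.08217
  P(2)·log₂(P(2)/Q(2)) = 0.0381·log₂(0.0381/0.2) = -0.09114
  P(3)·log₂(P(3)/Q(3)) = 0.2199·log₂(0.2199/0.2) = 0.03009
  P(4)·log₂(P(4)/Q(4)) = 0.0908·log₂(0.0908/0.2) = -0.10344
  P(5)·log₂(P(5)/Q(5)) = 0.5229·log₂(0.5229/0.2) = 0.72502

D_KL(P||Q) = -0.08217 - 0.09114 + 0.03009 - 0.10344 + 0.72502 = 0.47836 ≈ 0.4784 bits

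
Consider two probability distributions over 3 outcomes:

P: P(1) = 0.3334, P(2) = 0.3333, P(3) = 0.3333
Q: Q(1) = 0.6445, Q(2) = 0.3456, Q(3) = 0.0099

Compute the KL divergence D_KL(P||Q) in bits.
1.3564 bits

D_KL(P||Q) = Σ P(x) log₂(P(x)/Q(x))

Computing term by term:
  P(1)·log₂(P(1)/Q(1)) = 0.3334·log₂(0.3334/0.6445) = -0.31704
  P(2)·log₂(P(2)/Q(2)) = 0.3333·log₂(0.3333/0.3456) = -0.01743
  P(3)·log₂(P(3)/Q(3)) = 0.3333·log₂(0.3333/0.0099) = 1.69091

D_KL(P||Q) = -0.31704 - 0.01743 + 1.69091 = 1.35644 ≈ 1.3564 bits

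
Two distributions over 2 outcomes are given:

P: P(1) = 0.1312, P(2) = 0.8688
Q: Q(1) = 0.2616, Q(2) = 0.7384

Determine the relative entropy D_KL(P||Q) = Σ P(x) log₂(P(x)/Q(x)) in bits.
0.0732 bits

D_KL(P||Q) = Σ P(x) log₂(P(x)/Q(x))

Computing term by term:
  P(1)·log₂(P(1)/Q(1)) = 0.1312·log₂(0.1312/0.2616) = -0.13062
  P(2)·log₂(P(2)/Q(2)) = 0.8688·log₂(0.8688/0.7384) = 0.20384

D_KL(P||Q) = -0.13062 + 0.20384 = 0.07322 ≈ 0.0732 bits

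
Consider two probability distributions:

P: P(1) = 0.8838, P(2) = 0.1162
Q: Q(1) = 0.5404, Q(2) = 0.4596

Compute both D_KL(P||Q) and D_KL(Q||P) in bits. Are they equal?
D_KL(P||Q) = 0.3967 bits, D_KL(Q||P) = 0.5282 bits. No, they are not equal.

D_KL(P||Q) = Σ P(x) log₂(P(x)/Q(x))

Computing term by term:
  P(1)·log₂(P(1)/Q(1)) = 0.8838·log₂(0.8838/0.5404) = 0.62723
  P(2)·log₂(P(2)/Q(2)) = 0.1162·log₂(0.1162/0.4596) = -0.23051

D_KL(P||Q) = 0.62723 - 0.23051 = 0.39672 ≈ 0.3967 bits

D_KL(Q||P) = Σ Q(x) log₂(Q(x)/P(x))

Computing term by term:
  Q(1)·log₂(Q(1)/P(1)) = 0.5404·log₂(0.5404/0.8838) = -0.38352
  Q(2)·log₂(Q(2)/P(2)) = 0.4596·log₂(0.4596/0.1162) = 0.91174

D_KL(Q||P) = -0.38352 + 0.91174 = 0.52822 ≈ 0.5282 bits

These are NOT equal (difference: 0.1315 bits). KL divergence is asymmetric: D_KL(P||Q) ≠ D_KL(Q||P) in general.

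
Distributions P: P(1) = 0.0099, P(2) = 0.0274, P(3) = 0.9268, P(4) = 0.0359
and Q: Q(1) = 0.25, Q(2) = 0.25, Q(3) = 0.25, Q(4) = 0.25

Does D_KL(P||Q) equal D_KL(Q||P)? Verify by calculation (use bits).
D_KL(P||Q) = 1.5179 bits, D_KL(Q||P) = 2.1894 bits. No — D_KL(P||Q) ≠ D_KL(Q||P) for this pair.

D_KL(P||Q) = Σ P(x) log₂(P(x)/Q(x))

Computing term by term:
  P(1)·log₂(P(1)/Q(1)) = 0.0099·log₂(0.0099/0.25) = -0.04612
  P(2)·log₂(P(2)/Q(2)) = 0.0274·log₂(0.0274/0.25) = -0.08740
  P(3)·log₂(P(3)/Q(3)) = 0.9268·log₂(0.9268/0.25) = 1.75196
  P(4)·log₂(P(4)/Q(4)) = 0.0359·log₂(0.0359/0.25) = -0.10052

D_KL(P||Q) = -0.04612 - 0.08740 + 1.75196 - 0.10052 = 1.51792 ≈ 1.5179 bits

D_KL(Q||P) = Σ Q(x) log₂(Q(x)/P(x))

Computing term by term:
  Q(1)·log₂(Q(1)/P(1)) = 0.25·log₂(0.25/0.0099) = 1.16459
  Q(2)·log₂(Q(2)/P(2)) = 0.25·log₂(0.25/0.0274) = 0.79742
  Q(3)·log₂(Q(3)/P(3)) = 0.25·log₂(0.25/0.9268) = -0.47258
  Q(4)·log₂(Q(4)/P(4)) = 0.25·log₂(0.25/0.0359) = 0.69997

D_KL(Q||P) = 1.16459 + 0.79742 - 0.47258 + 0.69997 = 2.18940 ≈ 2.1894 bits

These are NOT equal (difference: 0.6715 bits). KL divergence is asymmetric: D_KL(P||Q) ≠ D_KL(Q||P) in general.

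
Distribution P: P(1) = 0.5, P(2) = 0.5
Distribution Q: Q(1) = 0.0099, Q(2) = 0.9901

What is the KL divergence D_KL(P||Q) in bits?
2.3364 bits

D_KL(P||Q) = Σ P(x) log₂(P(x)/Q(x))

Computing term by term:
  P(1)·log₂(P(1)/Q(1)) = 0.5·log₂(0.5/0.0099) = 2.82918
  P(2)·log₂(P(2)/Q(2)) = 0.5·log₂(0.5/0.9901) = -0.49282

D_KL(P||Q) = 2.82918 - 0.49282 = 2.33636 ≈ 2.3364 bits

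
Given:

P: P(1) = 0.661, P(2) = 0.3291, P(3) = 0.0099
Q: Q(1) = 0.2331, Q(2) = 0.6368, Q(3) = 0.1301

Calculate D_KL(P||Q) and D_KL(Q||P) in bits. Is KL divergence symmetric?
D_KL(P||Q) = 0.6438 bits, D_KL(Q||P) = 0.7394 bits. No, KL divergence is not symmetric.

D_KL(P||Q) = Σ P(x) log₂(P(x)/Q(x))

Computing term by term:
  P(1)·log₂(P(1)/Q(1)) = 0.661·log₂(0.661/0.2331) = 0.99395
  P(2)·log₂(P(2)/Q(2)) = 0.3291·log₂(0.3291/0.6368) = -0.31341
  P(3)·log₂(P(3)/Q(3)) = 0.0099·log₂(0.0099/0.1301) = -0.03679

D_KL(P||Q) = 0.99395 - 0.31341 - 0.03679 = 0.64375 ≈ 0.6438 bits

D_KL(Q||P) = Σ Q(x) log₂(Q(x)/P(x))

Computing term by term:
  Q(1)·log₂(Q(1)/P(1)) = 0.2331·log₂(0.2331/0.661) = -0.35051
  Q(2)·log₂(Q(2)/P(2)) = 0.6368·log₂(0.6368/0.3291) = 0.60643
  Q(3)·log₂(Q(3)/P(3)) = 0.1301·log₂(0.1301/0.0099) = 0.48346

D_KL(Q||P) = -0.35051 + 0.60643 + 0.48346 = 0.73938 ≈ 0.7394 bits

These are NOT equal (difference: 0.0956 bits). KL divergence is asymmetric: D_KL(P||Q) ≠ D_KL(Q||P) in general.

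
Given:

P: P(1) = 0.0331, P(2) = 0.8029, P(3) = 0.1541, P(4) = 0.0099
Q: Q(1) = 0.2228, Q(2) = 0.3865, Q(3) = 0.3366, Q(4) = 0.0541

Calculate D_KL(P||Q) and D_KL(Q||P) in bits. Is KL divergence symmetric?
D_KL(P||Q) = 0.5579 bits, D_KL(Q||P) = 0.7172 bits. No, KL divergence is not symmetric.

D_KL(P||Q) = Σ P(x) log₂(P(x)/Q(x))

Computing term by term:
  P(1)·log₂(P(1)/Q(1)) = 0.0331·log₂(0.0331/0.2228) = -0.09105
  P(2)·log₂(P(2)/Q(2)) = 0.8029·log₂(0.8029/0.3865) = 0.84686
  P(3)·log₂(P(3)/Q(3)) = 0.1541·log₂(0.1541/0.3366) = -0.17370
  P(4)·log₂(P(4)/Q(4)) = 0.0099·log₂(0.0099/0.0541) = -0.02426

D_KL(P||Q) = -0.09105 + 0.84686 - 0.17370 - 0.02426 = 0.55785 ≈ 0.5579 bits

D_KL(Q||P) = Σ Q(x) log₂(Q(x)/P(x))

Computing term by term:
  Q(1)·log₂(Q(1)/P(1)) = 0.2228·log₂(0.2228/0.0331) = 0.61289
  Q(2)·log₂(Q(2)/P(2)) = 0.3865·log₂(0.3865/0.8029) = -0.40766
  Q(3)·log₂(Q(3)/P(3)) = 0.3366·log₂(0.3366/0.1541) = 0.37940
  Q(4)·log₂(Q(4)/P(4)) = 0.0541·log₂(0.0541/0.0099) = 0.13255

D_KL(Q||P) = 0.61289 - 0.40766 + 0.37940 + 0.13255 = 0.71718 ≈ 0.7172 bits

These are NOT equal (difference: 0.1593 bits). KL divergence is asymmetric: D_KL(P||Q) ≠ D_KL(Q||P) in general.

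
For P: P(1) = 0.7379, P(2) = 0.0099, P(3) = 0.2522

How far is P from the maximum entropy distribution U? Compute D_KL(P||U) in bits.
0.6943 bits

U(i) = 1/3 for all i

D_KL(P||U) = Σ P(x) log₂(P(x) / (1/3))
           = Σ P(x) log₂(P(x)) + log₂(3)
           = log₂(3) - H(P)

H(P) = -Σ P(x) log₂(P(x)):
  -P(1)·log₂(P(1)) = -(0.7379)·log₂(0.7379) = 0.32357
  -P(2)·log₂(P(2)) = -(0.0099)·log₂(0.0099) = 0.06592
  -P(3)·log₂(P(3)) = -(0.2522)·log₂(0.2522) = 0.50121
H(P) = 0.32357 + 0.06592 + 0.50121 = 0.89070 bits

log₂(3) = 1.58496 bits

D_KL(P||U) = 1.58496 - 0.89070 = 0.69426 ≈ 0.6943 bits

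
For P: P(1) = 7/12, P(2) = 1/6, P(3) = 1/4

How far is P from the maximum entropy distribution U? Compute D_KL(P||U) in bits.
0.2005 bits

U(i) = 1/3 for all i

D_KL(P||U) = Σ P(x) log₂(P(x) / (1/3))
           = Σ P(x) log₂(P(x)) + log₂(3)
           = log₂(3) - H(P)

H(P) = -Σ P(x) log₂(P(x)):
  -P(1)·log₂(P(1)) = -(7/12)·log₂(7/12) = 0.45360
  -P(2)·log₂(P(2)) = -(1/6)·log₂(1/6) = 0.43083
  -P(3)·log₂(P(3)) = -(1/4)·log₂(1/4) = 0.50000
H(P) = 0.45360 + 0.43083 + 0.50000 = 1.38443 bits

log₂(3) = 1.58496 bits

D_KL(P||U) = 1.58496 - 1.38443 = 0.20053 ≈ 0.2005 bits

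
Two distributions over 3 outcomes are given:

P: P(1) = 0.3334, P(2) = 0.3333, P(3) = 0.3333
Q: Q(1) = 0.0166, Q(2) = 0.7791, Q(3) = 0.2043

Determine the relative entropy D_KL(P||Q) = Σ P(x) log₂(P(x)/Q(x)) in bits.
1.2700 bits

D_KL(P||Q) = Σ P(x) log₂(P(x)/Q(x))

Computing term by term:
  P(1)·log₂(P(1)/Q(1)) = 0.3334·log₂(0.3334/0.0166) = 1.44295
  P(2)·log₂(P(2)/Q(2)) = 0.3333·log₂(0.3333/0.7791) = -0.40829
  P(3)·log₂(P(3)/Q(3)) = 0.3333·log₂(0.3333/0.2043) = 0.23535

D_KL(P||Q) = 1.44295 - 0.40829 + 0.23535 = 1.27001 ≈ 1.2700 bits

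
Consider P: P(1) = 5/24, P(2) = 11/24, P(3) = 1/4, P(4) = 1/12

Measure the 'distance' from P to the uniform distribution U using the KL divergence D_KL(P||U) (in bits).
0.2139 bits

U(i) = 1/4 for all i

D_KL(P||U) = Σ P(x) log₂(P(x) / (1/4))
           = Σ P(x) log₂(P(x)) + log₂(4)
           = log₂(4) - H(P)

H(P) = -Σ P(x) log₂(P(x)):
  -P(1)·log₂(P(1)) = -(5/24)·log₂(5/24) = 0.47147
  -P(2)·log₂(P(2)) = -(11/24)·log₂(11/24) = 0.51587
  -P(3)·log₂(P(3)) = -(1/4)·log₂(1/4) = 0.50000
  -P(4)·log₂(P(4)) = -(1/12)·log₂(1/12) = 0.29875
H(P) = 0.47147 + 0.51587 + 0.50000 + 0.29875 = 1.78609 bits

log₂(4) = 2.00000 bits

D_KL(P||U) = 2.00000 - 1.78609 = 0.21391 ≈ 0.2139 bits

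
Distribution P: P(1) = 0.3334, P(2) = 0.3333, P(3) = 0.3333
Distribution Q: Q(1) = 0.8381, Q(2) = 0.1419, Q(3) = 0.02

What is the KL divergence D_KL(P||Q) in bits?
1.3200 bits

D_KL(P||Q) = Σ P(x) log₂(P(x)/Q(x))

Computing term by term:
  P(1)·log₂(P(1)/Q(1)) = 0.3334·log₂(0.3334/0.8381) = -0.44338
  P(2)·log₂(P(2)/Q(2)) = 0.3333·log₂(0.3333/0.1419) = 0.41061
  P(3)·log₂(P(3)/Q(3)) = 0.3333·log₂(0.3333/0.02) = 1.35278

D_KL(P||Q) = -0.44338 + 0.41061 + 1.35278 = 1.32001 ≈ 1.3200 bits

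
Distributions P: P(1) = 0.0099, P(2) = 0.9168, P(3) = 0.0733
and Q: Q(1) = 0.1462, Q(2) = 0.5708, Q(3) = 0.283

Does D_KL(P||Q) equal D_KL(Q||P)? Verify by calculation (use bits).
D_KL(P||Q) = 0.4454 bits, D_KL(Q||P) = 0.7292 bits. No — D_KL(P||Q) ≠ D_KL(Q||P) for this pair.

D_KL(P||Q) = Σ P(x) log₂(P(x)/Q(x))

Computing term by term:
  P(1)·log₂(P(1)/Q(1)) = 0.0099·log₂(0.0099/0.1462) = -0.03846
  P(2)·log₂(P(2)/Q(2)) = 0.9168·log₂(0.9168/0.5708) = 0.62674
  P(3)·log₂(P(3)/Q(3)) = 0.0733·log₂(0.0733/0.283) = -0.14286

D_KL(P||Q) = -0.03846 + 0.62674 - 0.14286 = 0.44542 ≈ 0.4454 bits

D_KL(Q||P) = Σ Q(x) log₂(Q(x)/P(x))

Computing term by term:
  Q(1)·log₂(Q(1)/P(1)) = 0.1462·log₂(0.1462/0.0099) = 0.56790
  Q(2)·log₂(Q(2)/P(2)) = 0.5708·log₂(0.5708/0.9168) = -0.39021
  Q(3)·log₂(Q(3)/P(3)) = 0.283·log₂(0.283/0.0733) = 0.55154

D_KL(Q||P) = 0.56790 - 0.39021 + 0.55154 = 0.72923 ≈ 0.7292 bits

These are NOT equal (difference: 0.2838 bits). KL divergence is asymmetric: D_KL(P||Q) ≠ D_KL(Q||P) in general.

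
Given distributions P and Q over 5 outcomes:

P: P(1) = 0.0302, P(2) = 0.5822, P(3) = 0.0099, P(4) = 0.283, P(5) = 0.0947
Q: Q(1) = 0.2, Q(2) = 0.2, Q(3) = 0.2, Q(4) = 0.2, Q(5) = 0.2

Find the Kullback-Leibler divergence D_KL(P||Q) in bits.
0.8118 bits

D_KL(P||Q) = Σ P(x) log₂(P(x)/Q(x))

Computing term by term:
  P(1)·log₂(P(1)/Q(1)) = 0.0302·log₂(0.0302/0.2) = -0.08237
  P(2)·log₂(P(2)/Q(2)) = 0.5822·log₂(0.5822/0.2) = 0.89747
  P(3)·log₂(P(3)/Q(3)) = 0.0099·log₂(0.0099/0.2) = -0.04293
  P(4)·log₂(P(4)/Q(4)) = 0.283·log₂(0.283/0.2) = 0.14173
  P(5)·log₂(P(5)/Q(5)) = 0.0947·log₂(0.0947/0.2) = -0.10214

D_KL(P||Q) = -0.08237 + 0.89747 - 0.04293 + 0.14173 - 0.10214 = 0.81176 ≈ 0.8118 bits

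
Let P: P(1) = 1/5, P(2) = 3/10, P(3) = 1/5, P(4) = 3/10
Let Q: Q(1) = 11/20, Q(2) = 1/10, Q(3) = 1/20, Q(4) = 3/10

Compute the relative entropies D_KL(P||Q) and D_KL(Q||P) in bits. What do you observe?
D_KL(P||Q) = 0.5836 bits, D_KL(Q||P) = 0.5442 bits. The two directions give different values (D_KL(P||Q) exceeds D_KL(Q||P) by 0.0394 bits): KL divergence is asymmetric.

D_KL(P||Q) = Σ P(x) log₂(P(x)/Q(x))

Computing term by term:
  P(1)·log₂(P(1)/Q(1)) = (1/5)·log₂((1/5)/(11/20)) = -0.29189
  P(2)·log₂(P(2)/Q(2)) = (3/10)·log₂((3/10)/(1/10)) = 0.47549
  P(3)·log₂(P(3)/Q(3)) = (1/5)·log₂((1/5)/(1/20)) = 0.40000
  P(4)·log₂(P(4)/Q(4)) = (3/10)·log₂((3/10)/(3/10)) = 0.00000

D_KL(P||Q) = -0.29189 + 0.47549 + 0.40000 + 0.00000 = 0.58360 ≈ 0.5836 bits

D_KL(Q||P) = Σ Q(x) log₂(Q(x)/P(x))

Computing term by term:
  Q(1)·log₂(Q(1)/P(1)) = (11/20)·log₂((11/20)/(1/5)) = 0.80269
  Q(2)·log₂(Q(2)/P(2)) = (1/10)·log₂((1/10)/(3/10)) = -0.15850
  Q(3)·log₂(Q(3)/P(3)) = (1/20)·log₂((1/20)/(1/5)) = -0.10000
  Q(4)·log₂(Q(4)/P(4)) = (3/10)·log₂((3/10)/(3/10)) = 0.00000

D_KL(Q||P) = 0.80269 - 0.15850 - 0.10000 + 0.00000 = 0.54419 ≈ 0.5442 bits

These are NOT equal (difference: 0.0394 bits). KL divergence is asymmetric: D_KL(P||Q) ≠ D_KL(Q||P) in general.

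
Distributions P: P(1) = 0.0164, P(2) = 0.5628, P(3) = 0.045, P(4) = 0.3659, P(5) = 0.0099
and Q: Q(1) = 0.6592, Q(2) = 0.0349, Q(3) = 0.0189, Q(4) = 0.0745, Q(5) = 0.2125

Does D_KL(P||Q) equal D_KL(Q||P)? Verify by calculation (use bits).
D_KL(P||Q) = 3.0229 bits, D_KL(Q||P) = 4.1182 bits. No — D_KL(P||Q) ≠ D_KL(Q||P) for this pair.

D_KL(P||Q) = Σ P(x) log₂(P(x)/Q(x))

Computing term by term:
  P(1)·log₂(P(1)/Q(1)) = 0.0164·log₂(0.0164/0.6592) = -0.08739
  P(2)·log₂(P(2)/Q(2)) = 0.5628·log₂(0.5628/0.0349) = 2.25757
  P(3)·log₂(P(3)/Q(3)) = 0.045·log₂(0.045/0.0189) = 0.05632
  P(4)·log₂(P(4)/Q(4)) = 0.3659·log₂(0.3659/0.0745) = 0.84016
  P(5)·log₂(P(5)/Q(5)) = 0.0099·log₂(0.0099/0.2125) = -0.04380

D_KL(P||Q) = -0.08739 + 2.25757 + 0.05632 + 0.84016 - 0.04380 = 3.02286 ≈ 3.0229 bits

D_KL(Q||P) = Σ Q(x) log₂(Q(x)/P(x))

Computing term by term:
  Q(1)·log₂(Q(1)/P(1)) = 0.6592·log₂(0.6592/0.0164) = 3.51284
  Q(2)·log₂(Q(2)/P(2)) = 0.0349·log₂(0.0349/0.5628) = -0.14000
  Q(3)·log₂(Q(3)/P(3)) = 0.0189·log₂(0.0189/0.045) = -0.02365
  Q(4)·log₂(Q(4)/P(4)) = 0.0745·log₂(0.0745/0.3659) = -0.17106
  Q(5)·log₂(Q(5)/P(5)) = 0.2125·log₂(0.2125/0.0099) = 0.94008

D_KL(Q||P) = 3.51284 - 0.14000 - 0.02365 - 0.17106 + 0.94008 = 4.11821 ≈ 4.1182 bits

These are NOT equal (difference: 1.0953 bits). KL divergence is asymmetric: D_KL(P||Q) ≠ D_KL(Q||P) in general.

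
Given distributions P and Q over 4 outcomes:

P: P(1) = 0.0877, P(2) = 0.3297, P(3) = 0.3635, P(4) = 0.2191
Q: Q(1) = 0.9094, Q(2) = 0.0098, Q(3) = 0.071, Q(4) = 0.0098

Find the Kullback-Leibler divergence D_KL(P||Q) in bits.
3.2150 bits

D_KL(P||Q) = Σ P(x) log₂(P(x)/Q(x))

Computing term by term:
  P(1)·log₂(P(1)/Q(1)) = 0.0877·log₂(0.0877/0.9094) = -0.29592
  P(2)·log₂(P(2)/Q(2)) = 0.3297·log₂(0.3297/0.0098) = 1.67231
  P(3)·log₂(P(3)/Q(3)) = 0.3635·log₂(0.3635/0.071) = 0.85643
  P(4)·log₂(P(4)/Q(4)) = 0.2191·log₂(0.2191/0.0098) = 0.98215

D_KL(P||Q) = -0.29592 + 1.67231 + 0.85643 + 0.98215 = 3.21497 ≈ 3.2150 bits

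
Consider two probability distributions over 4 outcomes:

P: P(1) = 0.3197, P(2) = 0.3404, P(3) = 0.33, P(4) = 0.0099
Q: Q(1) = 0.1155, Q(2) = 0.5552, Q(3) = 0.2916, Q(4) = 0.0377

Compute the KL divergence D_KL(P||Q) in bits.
0.2691 bits

D_KL(P||Q) = Σ P(x) log₂(P(x)/Q(x))

Computing term by term:
  P(1)·log₂(P(1)/Q(1)) = 0.3197·log₂(0.3197/0.1155) = 0.46958
  P(2)·log₂(P(2)/Q(2)) = 0.3404·log₂(0.3404/0.5552) = -0.24025
  P(3)·log₂(P(3)/Q(3)) = 0.33·log₂(0.33/0.2916) = 0.05890
  P(4)·log₂(P(4)/Q(4)) = 0.0099·log₂(0.0099/0.0377) = -0.01910

D_KL(P||Q) = 0.46958 - 0.24025 + 0.05890 - 0.01910 = 0.26913 ≈ 0.2691 bits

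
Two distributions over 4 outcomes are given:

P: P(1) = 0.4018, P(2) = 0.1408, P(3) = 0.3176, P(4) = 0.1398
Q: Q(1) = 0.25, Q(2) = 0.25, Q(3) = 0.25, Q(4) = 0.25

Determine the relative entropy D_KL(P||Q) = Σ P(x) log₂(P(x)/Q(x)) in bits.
0.1509 bits

D_KL(P||Q) = Σ P(x) log₂(P(x)/Q(x))

Computing term by term:
  P(1)·log₂(P(1)/Q(1)) = 0.4018·log₂(0.4018/0.25) = 0.27505
  P(2)·log₂(P(2)/Q(2)) = 0.1408·log₂(0.1408/0.25) = -0.11662
  P(3)·log₂(P(3)/Q(3)) = 0.3176·log₂(0.3176/0.25) = 0.10966
  P(4)·log₂(P(4)/Q(4)) = 0.1398·log₂(0.1398/0.25) = -0.11723

D_KL(P||Q) = 0.27505 - 0.11662 + 0.10966 - 0.11723 = 0.15086 ≈ 0.1509 bits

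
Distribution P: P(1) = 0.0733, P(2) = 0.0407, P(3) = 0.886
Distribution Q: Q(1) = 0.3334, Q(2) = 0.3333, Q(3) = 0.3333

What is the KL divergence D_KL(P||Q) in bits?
0.9660 bits

D_KL(P||Q) = Σ P(x) log₂(P(x)/Q(x))

Computing term by term:
  P(1)·log₂(P(1)/Q(1)) = 0.0733·log₂(0.0733/0.3334) = -0.16019
  P(2)·log₂(P(2)/Q(2)) = 0.0407·log₂(0.0407/0.3333) = -0.12347
  P(3)·log₂(P(3)/Q(3)) = 0.886·log₂(0.886/0.3333) = 1.24969

D_KL(P||Q) = -0.16019 - 0.12347 + 1.24969 = 0.96603 ≈ 0.9660 bits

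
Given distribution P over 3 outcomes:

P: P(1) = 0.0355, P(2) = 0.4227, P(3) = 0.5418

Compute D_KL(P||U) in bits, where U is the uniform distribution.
0.4098 bits

U(i) = 1/3 for all i

D_KL(P||U) = Σ P(x) log₂(P(x) / (1/3))
           = Σ P(x) log₂(P(x)) + log₂(3)
           = log₂(3) - H(P)

H(P) = -Σ P(x) log₂(P(x)):
  -P(1)·log₂(P(1)) = -(0.0355)·log₂(0.0355) = 0.17097
  -P(2)·log₂(P(2)) = -(0.4227)·log₂(0.4227) = 0.52512
  -P(3)·log₂(P(3)) = -(0.5418)·log₂(0.5418) = 0.47904
H(P) = 0.17097 + 0.52512 + 0.47904 = 1.17513 bits

log₂(3) = 1.58496 bits

D_KL(P||U) = 1.58496 - 1.17513 = 0.40983 ≈ 0.4098 bits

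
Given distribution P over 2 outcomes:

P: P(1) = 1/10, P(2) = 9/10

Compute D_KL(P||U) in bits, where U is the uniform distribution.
0.5310 bits

U(i) = 1/2 for all i

D_KL(P||U) = Σ P(x) log₂(P(x) / (1/2))
           = Σ P(x) log₂(P(x)) + log₂(2)
           = log₂(2) - H(P)

H(P) = -Σ P(x) log₂(P(x)):
  -P(1)·log₂(P(1)) = -(1/10)·log₂(1/10) = 0.33219
  -P(2)·log₂(P(2)) = -(9/10)·log₂(9/10) = 0.13680
H(P) = 0.33219 + 0.13680 = 0.46899 bits

log₂(2) = 1.00000 bits

D_KL(P||U) = 1.00000 - 0.46899 = 0.53101 ≈ 0.5310 bits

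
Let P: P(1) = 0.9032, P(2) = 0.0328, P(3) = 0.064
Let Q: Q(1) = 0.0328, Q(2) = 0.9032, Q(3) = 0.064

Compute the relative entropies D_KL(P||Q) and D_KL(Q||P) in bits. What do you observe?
D_KL(P||Q) = 4.1634 bits, D_KL(Q||P) = 4.1634 bits. The two directions give the same value here, because Q is a self-inverse relabeling of P; in general KL divergence is asymmetric.

D_KL(P||Q) = Σ P(x) log₂(P(x)/Q(x))

Computing term by term:
  P(1)·log₂(P(1)/Q(1)) = 0.9032·log₂(0.9032/0.0328) = 4.32026
  P(2)·log₂(P(2)/Q(2)) = 0.0328·log₂(0.0328/0.9032) = -0.15689
  P(3)·log₂(P(3)/Q(3)) = 0.064·log₂(0.064/0.064) = 0.00000

D_KL(P||Q) = 4.32026 - 0.15689 + 0.00000 = 4.16337 ≈ 4.1634 bits

D_KL(Q||P) = Σ Q(x) log₂(Q(x)/P(x))

Computing term by term:
  Q(1)·log₂(Q(1)/P(1)) = 0.0328·log₂(0.0328/0.9032) = -0.15689
  Q(2)·log₂(Q(2)/P(2)) = 0.9032·log₂(0.9032/0.0328) = 4.32026
  Q(3)·log₂(Q(3)/P(3)) = 0.064·log₂(0.064/0.064) = 0.00000

D_KL(Q||P) = -0.15689 + 4.32026 + 0.00000 = 4.16337 ≈ 4.1634 bits

These ARE equal here. Q is P with outcomes relabeled (Q(1) = P(2), Q(2) = P(1)) by a relabeling that is its own inverse, so the two sums contain exactly the same terms in a different order. This is a special case — KL divergence is not symmetric in general: D_KL(P||Q) ≠ D_KL(Q||P) for most P, Q.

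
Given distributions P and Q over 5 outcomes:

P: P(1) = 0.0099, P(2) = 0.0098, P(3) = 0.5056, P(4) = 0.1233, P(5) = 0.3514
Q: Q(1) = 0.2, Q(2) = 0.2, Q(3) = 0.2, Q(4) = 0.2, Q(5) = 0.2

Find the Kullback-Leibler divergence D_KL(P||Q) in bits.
0.7906 bits

D_KL(P||Q) = Σ P(x) log₂(P(x)/Q(x))

Computing term by term:
  P(1)·log₂(P(1)/Q(1)) = 0.0099·log₂(0.0099/0.2) = -0.04293
  P(2)·log₂(P(2)/Q(2)) = 0.0098·log₂(0.0098/0.2) = -0.04264
  P(3)·log₂(P(3)/Q(3)) = 0.5056·log₂(0.5056/0.2) = 0.67649
  P(4)·log₂(P(4)/Q(4)) = 0.1233·log₂(0.1233/0.2) = -0.08604
  P(5)·log₂(P(5)/Q(5)) = 0.3514·log₂(0.3514/0.2) = 0.28573

D_KL(P||Q) = -0.04293 - 0.04264 + 0.67649 - 0.08604 + 0.28573 = 0.79061 ≈ 0.7906 bits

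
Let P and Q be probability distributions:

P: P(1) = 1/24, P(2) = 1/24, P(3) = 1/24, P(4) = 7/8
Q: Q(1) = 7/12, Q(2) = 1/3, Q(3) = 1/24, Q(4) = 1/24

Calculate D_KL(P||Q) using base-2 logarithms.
3.5596 bits

D_KL(P||Q) = Σ P(x) log₂(P(x)/Q(x))

Computing term by term:
  P(1)·log₂(P(1)/Q(1)) = (1/24)·log₂((1/24)/(7/12)) = -0.15864
  P(2)·log₂(P(2)/Q(2)) = (1/24)·log₂((1/24)/(1/3)) = -0.12500
  P(3)·log₂(P(3)/Q(3)) = (1/24)·log₂((1/24)/(1/24)) = 0.00000
  P(4)·log₂(P(4)/Q(4)) = (7/8)·log₂((7/8)/(1/24)) = 3.84328

D_KL(P||Q) = -0.15864 - 0.12500 + 0.00000 + 3.84328 = 3.55964 ≈ 3.5596 bits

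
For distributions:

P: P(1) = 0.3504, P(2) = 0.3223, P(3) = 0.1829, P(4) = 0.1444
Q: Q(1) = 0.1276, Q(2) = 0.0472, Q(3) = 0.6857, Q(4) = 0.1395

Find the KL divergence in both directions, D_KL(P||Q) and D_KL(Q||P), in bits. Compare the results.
D_KL(P||Q) = 1.0624 bits, D_KL(Q||P) = 0.9836 bits. D_KL(P||Q) is larger than D_KL(Q||P) by 0.0788 bits; the two directions differ.

D_KL(P||Q) = Σ P(x) log₂(P(x)/Q(x))

Computing term by term:
  P(1)·log₂(P(1)/Q(1)) = 0.3504·log₂(0.3504/0.1276) = 0.51066
  P(2)·log₂(P(2)/Q(2)) = 0.3223·log₂(0.3223/0.0472) = 0.89327
  P(3)·log₂(P(3)/Q(3)) = 0.1829·log₂(0.1829/0.6857) = -0.34870
  P(4)·log₂(P(4)/Q(4)) = 0.1444·log₂(0.1444/0.1395) = 0.00719

D_KL(P||Q) = 0.51066 + 0.89327 - 0.34870 + 0.00719 = 1.06242 ≈ 1.0624 bits

D_KL(Q||P) = Σ Q(x) log₂(Q(x)/P(x))

Computing term by term:
  Q(1)·log₂(Q(1)/P(1)) = 0.1276·log₂(0.1276/0.3504) = -0.18596
  Q(2)·log₂(Q(2)/P(2)) = 0.0472·log₂(0.0472/0.3223) = -0.13082
  Q(3)·log₂(Q(3)/P(3)) = 0.6857·log₂(0.6857/0.1829) = 1.30730
  Q(4)·log₂(Q(4)/P(4)) = 0.1395·log₂(0.1395/0.1444) = -0.00695

D_KL(Q||P) = -0.18596 - 0.13082 + 1.30730 - 0.00695 = 0.98357 ≈ 0.9836 bits

These are NOT equal (difference: 0.0788 bits). KL divergence is asymmetric: D_KL(P||Q) ≠ D_KL(Q||P) in general.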